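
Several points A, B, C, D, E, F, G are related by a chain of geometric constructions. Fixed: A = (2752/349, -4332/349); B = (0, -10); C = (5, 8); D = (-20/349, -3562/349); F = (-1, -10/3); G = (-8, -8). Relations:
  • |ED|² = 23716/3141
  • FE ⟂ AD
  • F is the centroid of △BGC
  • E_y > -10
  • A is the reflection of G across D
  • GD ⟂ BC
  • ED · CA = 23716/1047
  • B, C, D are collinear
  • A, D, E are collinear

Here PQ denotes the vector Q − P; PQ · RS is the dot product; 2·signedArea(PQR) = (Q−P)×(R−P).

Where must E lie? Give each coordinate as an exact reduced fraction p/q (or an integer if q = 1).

E = (-944/349, -9916/1047)

1. E_x = -944/349  [A, D, E are collinear ∩ FE ⟂ AD]
2. E_y = -9916/1047  [A, D, E are collinear ∩ FE ⟂ AD]
   → E = (-944/349, -9916/1047)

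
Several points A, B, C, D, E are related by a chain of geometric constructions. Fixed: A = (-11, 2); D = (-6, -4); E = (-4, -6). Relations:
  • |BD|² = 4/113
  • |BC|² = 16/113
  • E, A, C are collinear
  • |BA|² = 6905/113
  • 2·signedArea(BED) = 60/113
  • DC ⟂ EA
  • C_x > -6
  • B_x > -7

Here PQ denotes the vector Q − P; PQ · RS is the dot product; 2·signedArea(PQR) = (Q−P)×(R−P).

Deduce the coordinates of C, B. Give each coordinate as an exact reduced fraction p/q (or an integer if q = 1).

1. C_x = -662/113  [E, A, C are collinear ∩ DC ⟂ EA]
2. C_y = -438/113  [E, A, C are collinear ∩ DC ⟂ EA]
   → C = (-662/113, -438/113)
3. B_x = -694/113  [line -2·x + -2·y + -2320/113 = 0 ∩ |BA|² = 6905/113]
4. B_y = -466/113  [line -2·x + -2·y + -2320/113 = 0 ∩ |BA|² = 6905/113]
   → B = (-694/113, -466/113)

B = (-694/113, -466/113)
C = (-662/113, -438/113)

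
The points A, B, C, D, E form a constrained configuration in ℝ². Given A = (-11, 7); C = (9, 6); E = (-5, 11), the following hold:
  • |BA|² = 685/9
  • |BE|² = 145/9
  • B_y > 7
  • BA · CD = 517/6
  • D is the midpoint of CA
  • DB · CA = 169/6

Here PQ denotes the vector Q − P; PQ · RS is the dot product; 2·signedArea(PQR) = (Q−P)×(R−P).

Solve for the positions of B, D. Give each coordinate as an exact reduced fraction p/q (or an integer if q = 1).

B = (-7/3, 8)
D = (-1, 13/2)

1. D_x = -1  [D is the midpoint of CA]
2. D_y = 13/2  [D is the midpoint of CA]
   → D = (-1, 13/2)
3. B_x = -7/3  [line 10·x + -1/2·y + 82/3 = 0 ∩ |BA|² = 685/9]
4. B_y = 8  [line 10·x + -1/2·y + 82/3 = 0 ∩ |BA|² = 685/9]
   → B = (-7/3, 8)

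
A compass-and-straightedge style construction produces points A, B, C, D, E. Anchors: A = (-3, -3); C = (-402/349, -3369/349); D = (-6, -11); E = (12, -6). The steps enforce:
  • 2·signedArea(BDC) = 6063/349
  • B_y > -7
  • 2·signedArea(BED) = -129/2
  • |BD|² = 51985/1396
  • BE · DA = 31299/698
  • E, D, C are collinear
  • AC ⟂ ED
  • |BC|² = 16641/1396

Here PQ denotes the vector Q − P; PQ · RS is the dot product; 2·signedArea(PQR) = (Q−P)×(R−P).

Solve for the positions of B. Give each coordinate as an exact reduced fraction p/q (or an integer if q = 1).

B = (-1449/698, -2208/349)

1. B_x = -1449/698  [2·signedArea(BED) = -129/2 ∩ BE · DA = 31299/698]
2. B_y = -2208/349  [2·signedArea(BED) = -129/2 ∩ BE · DA = 31299/698]
   → B = (-1449/698, -2208/349)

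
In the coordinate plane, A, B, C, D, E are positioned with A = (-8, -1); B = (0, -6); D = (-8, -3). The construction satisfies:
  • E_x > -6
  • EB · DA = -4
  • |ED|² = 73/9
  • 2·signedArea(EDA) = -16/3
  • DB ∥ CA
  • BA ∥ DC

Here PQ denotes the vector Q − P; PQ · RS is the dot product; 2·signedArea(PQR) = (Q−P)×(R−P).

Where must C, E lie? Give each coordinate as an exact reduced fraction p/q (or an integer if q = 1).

C = (-16, 2)
E = (-16/3, -4)

1. C_x = -16  [DB ∥ CA ∩ BA ∥ DC]
2. C_y = 2  [DB ∥ CA ∩ BA ∥ DC]
   → C = (-16, 2)
3. E_x = -16/3  [2·signedArea(EDA) = -16/3 ∩ EB · DA = -4]
4. E_y = -4  [2·signedArea(EDA) = -16/3 ∩ EB · DA = -4]
   → E = (-16/3, -4)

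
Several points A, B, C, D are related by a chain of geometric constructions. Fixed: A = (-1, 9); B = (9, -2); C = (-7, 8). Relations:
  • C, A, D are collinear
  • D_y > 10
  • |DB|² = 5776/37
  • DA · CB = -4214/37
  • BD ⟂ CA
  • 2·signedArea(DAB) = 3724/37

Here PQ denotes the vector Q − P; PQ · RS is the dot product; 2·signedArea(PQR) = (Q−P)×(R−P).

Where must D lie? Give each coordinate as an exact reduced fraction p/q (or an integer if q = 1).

1. D_x = 257/37  [C, A, D are collinear ∩ BD ⟂ CA]
2. D_y = 382/37  [C, A, D are collinear ∩ BD ⟂ CA]
   → D = (257/37, 382/37)

D = (257/37, 382/37)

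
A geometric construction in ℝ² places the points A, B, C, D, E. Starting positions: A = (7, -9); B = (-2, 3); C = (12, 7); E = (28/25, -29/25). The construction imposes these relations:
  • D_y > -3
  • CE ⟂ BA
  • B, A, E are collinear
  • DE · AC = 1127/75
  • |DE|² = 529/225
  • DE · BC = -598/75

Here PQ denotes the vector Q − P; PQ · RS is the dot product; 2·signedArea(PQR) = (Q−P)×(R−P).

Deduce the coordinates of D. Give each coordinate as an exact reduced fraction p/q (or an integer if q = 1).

1. D_x = 51/25  [DE · BC = -598/75 ∩ DE · AC = 1127/75]
2. D_y = -179/75  [DE · BC = -598/75 ∩ DE · AC = 1127/75]
   → D = (51/25, -179/75)

D = (51/25, -179/75)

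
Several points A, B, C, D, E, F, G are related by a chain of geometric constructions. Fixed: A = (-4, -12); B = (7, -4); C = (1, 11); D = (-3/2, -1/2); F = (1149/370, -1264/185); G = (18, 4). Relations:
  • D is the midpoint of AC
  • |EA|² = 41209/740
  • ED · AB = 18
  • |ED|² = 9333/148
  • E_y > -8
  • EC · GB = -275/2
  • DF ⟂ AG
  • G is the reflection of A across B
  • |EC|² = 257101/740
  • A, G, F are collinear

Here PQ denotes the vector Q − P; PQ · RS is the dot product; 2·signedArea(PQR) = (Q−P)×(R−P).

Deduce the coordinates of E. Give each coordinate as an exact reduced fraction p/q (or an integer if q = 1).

1. E_x = 753/370  [line -11·x + -8·y + -77/2 = 0 ∩ |EA|² = 41209/740]
2. E_y = -1408/185  [line -11·x + -8·y + -77/2 = 0 ∩ |EA|² = 41209/740]
   → E = (753/370, -1408/185)

E = (753/370, -1408/185)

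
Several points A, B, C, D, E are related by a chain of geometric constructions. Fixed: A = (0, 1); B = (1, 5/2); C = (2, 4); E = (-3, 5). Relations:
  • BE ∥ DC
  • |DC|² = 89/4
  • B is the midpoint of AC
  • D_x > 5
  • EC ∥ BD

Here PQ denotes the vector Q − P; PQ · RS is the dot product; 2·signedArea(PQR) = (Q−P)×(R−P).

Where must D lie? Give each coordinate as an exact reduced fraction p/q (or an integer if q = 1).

D = (6, 3/2)

1. D_x = 6  [BE ∥ DC ∩ EC ∥ BD]
2. D_y = 3/2  [BE ∥ DC ∩ EC ∥ BD]
   → D = (6, 3/2)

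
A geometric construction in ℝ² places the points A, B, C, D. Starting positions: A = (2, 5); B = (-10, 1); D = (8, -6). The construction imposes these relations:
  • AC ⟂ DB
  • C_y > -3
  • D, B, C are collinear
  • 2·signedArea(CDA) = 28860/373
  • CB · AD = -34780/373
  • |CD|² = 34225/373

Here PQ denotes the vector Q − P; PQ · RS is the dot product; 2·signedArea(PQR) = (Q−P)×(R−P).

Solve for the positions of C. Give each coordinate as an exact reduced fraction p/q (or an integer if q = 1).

1. C_x = -346/373  [D, B, C are collinear ∩ AC ⟂ DB]
2. C_y = -943/373  [D, B, C are collinear ∩ AC ⟂ DB]
   → C = (-346/373, -943/373)

C = (-346/373, -943/373)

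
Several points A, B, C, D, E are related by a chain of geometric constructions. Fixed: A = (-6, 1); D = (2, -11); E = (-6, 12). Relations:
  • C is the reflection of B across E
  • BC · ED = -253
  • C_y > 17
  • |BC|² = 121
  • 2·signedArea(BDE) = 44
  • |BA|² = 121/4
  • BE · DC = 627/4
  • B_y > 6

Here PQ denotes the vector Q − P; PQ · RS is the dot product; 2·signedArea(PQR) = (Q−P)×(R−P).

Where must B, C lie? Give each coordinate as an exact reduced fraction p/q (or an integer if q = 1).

B = (-6, 13/2)
C = (-6, 35/2)

1. B_x = -6  [line -23·x + -8·y + -86 = 0 ∩ |BA|² = 121/4]
2. B_y = 13/2  [line -23·x + -8·y + -86 = 0 ∩ |BA|² = 121/4]
   → B = (-6, 13/2)
3. C_x = -6  [BC · ED = -253 ∩ C is the reflection of B across E]
4. C_y = 35/2  [BC · ED = -253 ∩ C is the reflection of B across E]
   → C = (-6, 35/2)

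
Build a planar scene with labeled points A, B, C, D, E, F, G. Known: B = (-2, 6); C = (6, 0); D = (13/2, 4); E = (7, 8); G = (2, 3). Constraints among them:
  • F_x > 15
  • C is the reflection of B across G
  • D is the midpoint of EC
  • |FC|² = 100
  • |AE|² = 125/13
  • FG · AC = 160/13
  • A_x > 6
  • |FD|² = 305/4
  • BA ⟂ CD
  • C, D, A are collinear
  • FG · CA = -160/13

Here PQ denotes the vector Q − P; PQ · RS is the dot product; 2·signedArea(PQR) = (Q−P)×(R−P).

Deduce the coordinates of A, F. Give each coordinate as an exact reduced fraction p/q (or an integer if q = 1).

1. A_x = 86/13  [C, D, A are collinear ∩ BA ⟂ CD]
2. A_y = 64/13  [C, D, A are collinear ∩ BA ⟂ CD]
   → A = (86/13, 64/13)
3. F_x = 198/13  [line 8/13·x + 64/13·y + -368/13 = 0 ∩ |FC|² = 100]
4. F_y = 50/13  [line 8/13·x + 64/13·y + -368/13 = 0 ∩ |FC|² = 100]
   → F = (198/13, 50/13)

A = (86/13, 64/13)
F = (198/13, 50/13)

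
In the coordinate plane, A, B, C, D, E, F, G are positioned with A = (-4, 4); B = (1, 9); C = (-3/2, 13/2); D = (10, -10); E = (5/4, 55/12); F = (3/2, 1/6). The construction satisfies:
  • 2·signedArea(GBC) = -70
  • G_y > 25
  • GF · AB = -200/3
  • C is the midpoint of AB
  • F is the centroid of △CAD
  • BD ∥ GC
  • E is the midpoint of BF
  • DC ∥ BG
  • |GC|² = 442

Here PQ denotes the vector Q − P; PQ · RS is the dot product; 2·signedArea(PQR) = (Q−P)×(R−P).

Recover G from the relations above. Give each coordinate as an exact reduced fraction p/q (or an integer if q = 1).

G = (-21/2, 51/2)

1. G_x = -21/2  [BD ∥ GC ∩ DC ∥ BG]
2. G_y = 51/2  [BD ∥ GC ∩ DC ∥ BG]
   → G = (-21/2, 51/2)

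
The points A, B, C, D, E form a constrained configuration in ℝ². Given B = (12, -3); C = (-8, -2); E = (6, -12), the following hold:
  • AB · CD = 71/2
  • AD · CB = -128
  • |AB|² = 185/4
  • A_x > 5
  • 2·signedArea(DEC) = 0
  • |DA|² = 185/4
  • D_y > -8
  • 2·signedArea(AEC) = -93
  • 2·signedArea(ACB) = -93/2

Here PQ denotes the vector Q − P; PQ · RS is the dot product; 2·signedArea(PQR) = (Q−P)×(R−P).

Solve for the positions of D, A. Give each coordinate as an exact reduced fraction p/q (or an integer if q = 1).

A = (11/2, -5)
D = (-1, -7)

1. A_x = 11/2  [2·signedArea(ACB) = -93/2 ∩ 2·signedArea(AEC) = -93]
2. A_y = -5  [2·signedArea(ACB) = -93/2 ∩ 2·signedArea(AEC) = -93]
   → A = (11/2, -5)
3. D_x = -1  [2·signedArea(DEC) = 0 ∩ AB · CD = 71/2]
4. D_y = -7  [2·signedArea(DEC) = 0 ∩ AB · CD = 71/2]
   → D = (-1, -7)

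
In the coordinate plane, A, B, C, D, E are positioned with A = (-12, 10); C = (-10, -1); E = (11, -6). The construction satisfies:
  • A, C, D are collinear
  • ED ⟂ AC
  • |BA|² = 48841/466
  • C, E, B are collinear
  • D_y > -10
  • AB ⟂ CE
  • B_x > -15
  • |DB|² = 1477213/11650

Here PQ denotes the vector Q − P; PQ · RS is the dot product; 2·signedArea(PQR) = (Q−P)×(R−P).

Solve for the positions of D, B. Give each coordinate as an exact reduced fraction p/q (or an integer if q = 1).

B = (-6697/466, 19/466)
D = (-1056/125, -1192/125)

1. D_x = -1056/125  [A, C, D are collinear ∩ ED ⟂ AC]
2. D_y = -1192/125  [A, C, D are collinear ∩ ED ⟂ AC]
   → D = (-1056/125, -1192/125)
3. B_x = -6697/466  [C, E, B are collinear ∩ AB ⟂ CE]
4. B_y = 19/466  [C, E, B are collinear ∩ AB ⟂ CE]
   → B = (-6697/466, 19/466)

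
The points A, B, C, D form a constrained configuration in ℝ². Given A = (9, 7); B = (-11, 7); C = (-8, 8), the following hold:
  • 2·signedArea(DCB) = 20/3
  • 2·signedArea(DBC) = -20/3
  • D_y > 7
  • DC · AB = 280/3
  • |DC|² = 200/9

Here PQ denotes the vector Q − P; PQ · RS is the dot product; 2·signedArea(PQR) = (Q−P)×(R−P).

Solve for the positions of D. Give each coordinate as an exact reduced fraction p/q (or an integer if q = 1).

1. D_x = -10/3  [2·signedArea(DCB) = 20/3 ∩ DC · AB = 280/3]
2. D_y = 22/3  [2·signedArea(DCB) = 20/3 ∩ DC · AB = 280/3]
   → D = (-10/3, 22/3)

D = (-10/3, 22/3)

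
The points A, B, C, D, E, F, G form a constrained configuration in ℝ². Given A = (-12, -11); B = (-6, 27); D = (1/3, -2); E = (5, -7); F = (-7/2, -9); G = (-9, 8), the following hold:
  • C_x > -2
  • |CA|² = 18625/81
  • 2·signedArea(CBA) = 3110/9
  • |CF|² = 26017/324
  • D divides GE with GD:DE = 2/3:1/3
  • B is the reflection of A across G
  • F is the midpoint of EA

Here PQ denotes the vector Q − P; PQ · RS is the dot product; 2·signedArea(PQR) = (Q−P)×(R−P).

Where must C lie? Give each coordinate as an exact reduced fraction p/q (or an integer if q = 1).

C = (-11/9, -1/3)

1. C_x = -11/9  [line 38·x + -6·y + 400/9 = 0 ∩ |CA|² = 18625/81]
2. C_y = -1/3  [line 38·x + -6·y + 400/9 = 0 ∩ |CA|² = 18625/81]
   → C = (-11/9, -1/3)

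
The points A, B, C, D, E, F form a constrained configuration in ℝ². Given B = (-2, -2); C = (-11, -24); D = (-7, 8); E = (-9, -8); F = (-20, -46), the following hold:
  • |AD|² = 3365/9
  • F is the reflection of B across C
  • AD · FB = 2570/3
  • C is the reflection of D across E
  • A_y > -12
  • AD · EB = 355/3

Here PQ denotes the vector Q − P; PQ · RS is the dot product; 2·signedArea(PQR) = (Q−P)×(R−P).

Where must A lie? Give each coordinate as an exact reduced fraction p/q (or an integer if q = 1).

1. A_x = -22/3  [AD · EB = 355/3 ∩ AD · FB = 2570/3]
2. A_y = -34/3  [AD · EB = 355/3 ∩ AD · FB = 2570/3]
   → A = (-22/3, -34/3)

A = (-22/3, -34/3)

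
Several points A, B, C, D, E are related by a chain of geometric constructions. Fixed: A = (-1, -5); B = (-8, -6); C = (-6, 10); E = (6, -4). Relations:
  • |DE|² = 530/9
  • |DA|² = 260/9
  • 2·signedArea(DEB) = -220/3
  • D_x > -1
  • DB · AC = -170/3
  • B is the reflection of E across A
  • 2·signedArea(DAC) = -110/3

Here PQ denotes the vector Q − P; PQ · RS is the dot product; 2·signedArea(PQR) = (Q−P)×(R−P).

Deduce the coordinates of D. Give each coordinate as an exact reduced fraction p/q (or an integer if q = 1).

D = (-1/3, 1/3)

1. D_x = -1/3  [2·signedArea(DEB) = -220/3 ∩ 2·signedArea(DAC) = -110/3]
2. D_y = 1/3  [2·signedArea(DEB) = -220/3 ∩ 2·signedArea(DAC) = -110/3]
   → D = (-1/3, 1/3)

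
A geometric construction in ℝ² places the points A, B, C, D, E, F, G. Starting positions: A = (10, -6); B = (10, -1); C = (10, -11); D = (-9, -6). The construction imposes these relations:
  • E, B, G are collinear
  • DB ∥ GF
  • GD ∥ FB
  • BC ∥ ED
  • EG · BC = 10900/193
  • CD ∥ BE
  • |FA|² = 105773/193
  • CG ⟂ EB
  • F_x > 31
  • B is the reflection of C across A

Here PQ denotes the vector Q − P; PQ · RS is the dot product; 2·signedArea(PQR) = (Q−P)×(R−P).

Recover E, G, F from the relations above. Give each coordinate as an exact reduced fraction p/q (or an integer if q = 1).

1. E_x = -9  [BC ∥ ED ∩ CD ∥ BE]
2. E_y = 4  [BC ∥ ED ∩ CD ∥ BE]
   → E = (-9, 4)
3. G_x = 2405/193  [E, B, G are collinear ∩ CG ⟂ EB]
4. G_y = -318/193  [E, B, G are collinear ∩ CG ⟂ EB]
   → G = (2405/193, -318/193)
5. F_x = 6072/193  [GD ∥ FB ∩ DB ∥ GF]
6. F_y = 647/193  [GD ∥ FB ∩ DB ∥ GF]
   → F = (6072/193, 647/193)

E = (-9, 4)
F = (6072/193, 647/193)
G = (2405/193, -318/193)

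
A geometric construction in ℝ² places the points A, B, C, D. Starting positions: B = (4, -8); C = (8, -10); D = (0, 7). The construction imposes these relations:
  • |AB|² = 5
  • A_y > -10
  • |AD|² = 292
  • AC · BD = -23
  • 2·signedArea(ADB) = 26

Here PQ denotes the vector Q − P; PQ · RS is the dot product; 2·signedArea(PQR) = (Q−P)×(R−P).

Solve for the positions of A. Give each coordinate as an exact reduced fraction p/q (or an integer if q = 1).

1. A_x = 6  [2·signedArea(ADB) = 26 ∩ AC · BD = -23]
2. A_y = -9  [2·signedArea(ADB) = 26 ∩ AC · BD = -23]
   → A = (6, -9)

A = (6, -9)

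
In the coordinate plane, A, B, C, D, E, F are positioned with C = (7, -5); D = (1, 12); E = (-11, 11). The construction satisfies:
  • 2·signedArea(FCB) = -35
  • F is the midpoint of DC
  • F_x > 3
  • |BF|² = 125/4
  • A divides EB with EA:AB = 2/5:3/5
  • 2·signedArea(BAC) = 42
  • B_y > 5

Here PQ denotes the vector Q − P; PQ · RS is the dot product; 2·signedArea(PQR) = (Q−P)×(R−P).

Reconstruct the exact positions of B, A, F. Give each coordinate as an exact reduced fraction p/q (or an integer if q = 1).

1. F_x = 4  [F is the midpoint of DC]
2. F_y = 7/2  [F is the midpoint of DC]
   → F = (4, 7/2)
3. B_x = -1  [line 17/2·x + 3·y + -19/2 = 0 ∩ |BF|² = 125/4]
4. B_y = 6  [line 17/2·x + 3·y + -19/2 = 0 ∩ |BF|² = 125/4]
   → B = (-1, 6)
5. A_x = -7  [2·signedArea(BAC) = 42 ∩ A divides EB with EA:AB = 2/5:3/5]
6. A_y = 9  [2·signedArea(BAC) = 42 ∩ A divides EB with EA:AB = 2/5:3/5]
   → A = (-7, 9)

A = (-7, 9)
B = (-1, 6)
F = (4, 7/2)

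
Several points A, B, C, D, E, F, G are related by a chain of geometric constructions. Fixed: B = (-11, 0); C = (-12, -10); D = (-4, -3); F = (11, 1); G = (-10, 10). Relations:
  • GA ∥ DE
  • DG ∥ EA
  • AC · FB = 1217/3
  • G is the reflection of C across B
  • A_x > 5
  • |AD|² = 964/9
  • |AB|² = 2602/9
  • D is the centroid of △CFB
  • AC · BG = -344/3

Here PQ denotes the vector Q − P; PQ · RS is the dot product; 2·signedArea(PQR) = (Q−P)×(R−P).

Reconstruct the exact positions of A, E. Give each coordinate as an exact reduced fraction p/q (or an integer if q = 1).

1. A_x = 6  [AC · BG = -344/3 ∩ AC · FB = 1217/3]
2. A_y = -1/3  [AC · BG = -344/3 ∩ AC · FB = 1217/3]
   → A = (6, -1/3)
3. E_x = 12  [DG ∥ EA ∩ GA ∥ DE]
4. E_y = -40/3  [DG ∥ EA ∩ GA ∥ DE]
   → E = (12, -40/3)

A = (6, -1/3)
E = (12, -40/3)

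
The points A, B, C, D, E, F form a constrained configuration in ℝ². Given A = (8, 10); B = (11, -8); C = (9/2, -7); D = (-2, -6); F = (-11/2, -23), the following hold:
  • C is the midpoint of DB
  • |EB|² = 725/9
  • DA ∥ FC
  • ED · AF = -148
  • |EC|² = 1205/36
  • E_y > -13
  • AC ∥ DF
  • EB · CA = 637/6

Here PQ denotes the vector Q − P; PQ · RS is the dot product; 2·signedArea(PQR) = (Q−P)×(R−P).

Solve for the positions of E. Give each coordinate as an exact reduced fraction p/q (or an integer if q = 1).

E = (10/3, -38/3)

1. E_x = 10/3  [ED · AF = -148 ∩ EB · CA = 637/6]
2. E_y = -38/3  [ED · AF = -148 ∩ EB · CA = 637/6]
   → E = (10/3, -38/3)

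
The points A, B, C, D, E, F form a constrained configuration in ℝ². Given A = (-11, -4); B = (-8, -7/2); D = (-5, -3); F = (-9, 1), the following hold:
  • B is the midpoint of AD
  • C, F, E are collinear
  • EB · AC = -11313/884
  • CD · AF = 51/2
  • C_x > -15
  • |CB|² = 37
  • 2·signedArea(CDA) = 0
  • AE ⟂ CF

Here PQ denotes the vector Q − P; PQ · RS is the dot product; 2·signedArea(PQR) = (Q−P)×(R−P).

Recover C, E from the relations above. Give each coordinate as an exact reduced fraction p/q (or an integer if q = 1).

1. C_x = -14  [2·signedArea(CDA) = 0 ∩ CD · AF = 51/2]
2. C_y = -9/2  [2·signedArea(CDA) = 0 ∩ CD · AF = 51/2]
   → C = (-14, -9/2)
3. E_x = -2739/221  [C, F, E are collinear ∩ AE ⟂ CF]
4. E_y = -604/221  [C, F, E are collinear ∩ AE ⟂ CF]
   → E = (-2739/221, -604/221)

C = (-14, -9/2)
E = (-2739/221, -604/221)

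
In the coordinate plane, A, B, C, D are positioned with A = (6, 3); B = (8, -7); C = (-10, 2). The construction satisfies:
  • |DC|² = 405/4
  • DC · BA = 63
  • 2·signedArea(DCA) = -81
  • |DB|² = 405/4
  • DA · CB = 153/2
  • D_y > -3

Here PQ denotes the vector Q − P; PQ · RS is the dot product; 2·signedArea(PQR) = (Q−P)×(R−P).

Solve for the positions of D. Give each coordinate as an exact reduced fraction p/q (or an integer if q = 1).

D = (-1, -5/2)

1. D_x = -1  [DA · CB = 153/2 ∩ DC · BA = 63]
2. D_y = -5/2  [DA · CB = 153/2 ∩ DC · BA = 63]
   → D = (-1, -5/2)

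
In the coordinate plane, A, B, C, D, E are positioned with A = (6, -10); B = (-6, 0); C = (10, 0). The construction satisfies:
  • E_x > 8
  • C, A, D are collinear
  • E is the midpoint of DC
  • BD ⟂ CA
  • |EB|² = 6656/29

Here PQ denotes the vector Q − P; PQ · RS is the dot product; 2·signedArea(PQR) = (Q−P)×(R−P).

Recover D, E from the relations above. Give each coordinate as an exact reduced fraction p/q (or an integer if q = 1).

D = (226/29, -160/29)
E = (258/29, -80/29)

1. D_x = 226/29  [C, A, D are collinear ∩ BD ⟂ CA]
2. D_y = -160/29  [C, A, D are collinear ∩ BD ⟂ CA]
   → D = (226/29, -160/29)
3. E_x = 258/29  [E is the midpoint of DC]
4. E_y = -80/29  [E is the midpoint of DC]
   → E = (258/29, -80/29)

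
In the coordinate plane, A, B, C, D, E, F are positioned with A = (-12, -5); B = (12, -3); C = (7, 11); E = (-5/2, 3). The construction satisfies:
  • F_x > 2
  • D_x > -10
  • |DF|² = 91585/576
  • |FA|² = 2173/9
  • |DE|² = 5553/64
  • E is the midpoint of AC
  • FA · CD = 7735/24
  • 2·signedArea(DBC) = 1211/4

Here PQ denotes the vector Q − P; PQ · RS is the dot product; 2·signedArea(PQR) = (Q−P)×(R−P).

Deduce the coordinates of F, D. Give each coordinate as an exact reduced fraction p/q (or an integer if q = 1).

D = (-77/8, -3)
F = (7/3, 1)

1. D_x = -77/8  [line -14·x + -5·y + -599/4 = 0 ∩ |DE|² = 5553/64]
2. D_y = -3  [line -14·x + -5·y + -599/4 = 0 ∩ |DE|² = 5553/64]
   → D = (-77/8, -3)
3. F_x = 7/3  [line 133/8·x + 14·y + -1267/24 = 0 ∩ |FA|² = 2173/9]
4. F_y = 1  [line 133/8·x + 14·y + -1267/24 = 0 ∩ |FA|² = 2173/9]
   → F = (7/3, 1)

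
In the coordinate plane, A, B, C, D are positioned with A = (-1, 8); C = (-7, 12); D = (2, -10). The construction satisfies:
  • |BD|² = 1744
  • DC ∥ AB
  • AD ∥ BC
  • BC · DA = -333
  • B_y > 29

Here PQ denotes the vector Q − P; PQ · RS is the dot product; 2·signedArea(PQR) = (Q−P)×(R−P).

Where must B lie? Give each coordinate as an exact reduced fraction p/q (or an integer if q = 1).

B = (-10, 30)

1. B_x = -10  [AD ∥ BC ∩ DC ∥ AB]
2. B_y = 30  [AD ∥ BC ∩ DC ∥ AB]
   → B = (-10, 30)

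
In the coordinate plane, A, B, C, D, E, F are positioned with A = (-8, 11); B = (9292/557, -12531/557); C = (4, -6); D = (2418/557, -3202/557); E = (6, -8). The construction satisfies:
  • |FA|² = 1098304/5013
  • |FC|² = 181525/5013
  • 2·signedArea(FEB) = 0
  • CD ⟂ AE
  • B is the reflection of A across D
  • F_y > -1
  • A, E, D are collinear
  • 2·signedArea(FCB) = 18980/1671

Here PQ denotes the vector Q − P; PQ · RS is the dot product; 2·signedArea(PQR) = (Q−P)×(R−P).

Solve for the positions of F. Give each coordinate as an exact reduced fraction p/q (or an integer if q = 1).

1. F_x = 1304/1671  [2·signedArea(FEB) = 0 ∩ 2·signedArea(FCB) = 18980/1671]
2. F_y = -1531/1671  [2·signedArea(FEB) = 0 ∩ 2·signedArea(FCB) = 18980/1671]
   → F = (1304/1671, -1531/1671)

F = (1304/1671, -1531/1671)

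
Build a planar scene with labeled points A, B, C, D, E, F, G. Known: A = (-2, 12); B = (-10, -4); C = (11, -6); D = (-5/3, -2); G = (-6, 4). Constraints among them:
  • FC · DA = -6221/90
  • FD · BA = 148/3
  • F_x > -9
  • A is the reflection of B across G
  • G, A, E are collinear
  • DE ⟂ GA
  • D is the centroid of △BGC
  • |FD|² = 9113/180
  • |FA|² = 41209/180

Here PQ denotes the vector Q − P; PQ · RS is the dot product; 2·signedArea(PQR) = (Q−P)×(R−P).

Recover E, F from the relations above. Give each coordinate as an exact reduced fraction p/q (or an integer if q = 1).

E = (-113/15, 14/15)
F = (-263/30, -23/15)

1. E_x = -113/15  [G, A, E are collinear ∩ DE ⟂ GA]
2. E_y = 14/15  [G, A, E are collinear ∩ DE ⟂ GA]
   → E = (-113/15, 14/15)
3. F_x = -263/30  [FD · BA = 148/3 ∩ FC · DA = -6221/90]
4. F_y = -23/15  [FD · BA = 148/3 ∩ FC · DA = -6221/90]
   → F = (-263/30, -23/15)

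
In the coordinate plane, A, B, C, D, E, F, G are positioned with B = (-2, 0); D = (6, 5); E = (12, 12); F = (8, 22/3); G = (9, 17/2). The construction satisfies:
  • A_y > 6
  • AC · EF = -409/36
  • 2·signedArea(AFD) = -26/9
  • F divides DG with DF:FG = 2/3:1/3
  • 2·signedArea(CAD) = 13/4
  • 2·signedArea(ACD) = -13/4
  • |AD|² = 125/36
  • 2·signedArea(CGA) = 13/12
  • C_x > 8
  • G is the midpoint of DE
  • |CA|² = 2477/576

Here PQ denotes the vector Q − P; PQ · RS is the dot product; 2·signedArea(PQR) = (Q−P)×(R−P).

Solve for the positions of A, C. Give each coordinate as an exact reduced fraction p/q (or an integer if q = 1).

1. A_x = 19/3  [line 7/3·x + -2·y + -10/9 = 0 ∩ |AD|² = 125/36]
2. A_y = 41/6  [line 7/3·x + -2·y + -10/9 = 0 ∩ |AD|² = 125/36]
   → A = (19/3, 41/6)
3. C_x = 33/4  [2·signedArea(ACD) = -13/4 ∩ 2·signedArea(CGA) = 13/12]
4. C_y = 61/8  [2·signedArea(ACD) = -13/4 ∩ 2·signedArea(CGA) = 13/12]
   → C = (33/4, 61/8)

A = (19/3, 41/6)
C = (33/4, 61/8)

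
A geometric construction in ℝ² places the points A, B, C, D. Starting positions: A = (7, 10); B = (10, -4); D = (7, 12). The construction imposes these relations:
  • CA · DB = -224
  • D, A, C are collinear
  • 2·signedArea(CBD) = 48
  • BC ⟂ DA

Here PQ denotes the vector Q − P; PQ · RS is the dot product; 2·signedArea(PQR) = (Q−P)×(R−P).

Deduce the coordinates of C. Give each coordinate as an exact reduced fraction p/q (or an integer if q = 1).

C = (7, -4)

1. C_x = 7  [D, A, C are collinear ∩ BC ⟂ DA]
2. C_y = -4  [D, A, C are collinear ∩ BC ⟂ DA]
   → C = (7, -4)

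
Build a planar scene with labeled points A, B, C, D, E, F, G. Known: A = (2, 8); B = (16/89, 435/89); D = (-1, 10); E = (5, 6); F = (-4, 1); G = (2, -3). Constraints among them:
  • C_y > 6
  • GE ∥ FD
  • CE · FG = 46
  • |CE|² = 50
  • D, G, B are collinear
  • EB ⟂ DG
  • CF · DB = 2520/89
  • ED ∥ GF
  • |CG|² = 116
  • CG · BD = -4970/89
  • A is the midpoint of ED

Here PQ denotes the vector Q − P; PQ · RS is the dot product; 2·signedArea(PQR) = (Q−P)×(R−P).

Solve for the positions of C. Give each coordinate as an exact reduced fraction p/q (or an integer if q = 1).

C = (-2, 7)

1. C_x = -2  [CF · DB = 2520/89 ∩ CE · FG = 46]
2. C_y = 7  [CF · DB = 2520/89 ∩ CE · FG = 46]
   → C = (-2, 7)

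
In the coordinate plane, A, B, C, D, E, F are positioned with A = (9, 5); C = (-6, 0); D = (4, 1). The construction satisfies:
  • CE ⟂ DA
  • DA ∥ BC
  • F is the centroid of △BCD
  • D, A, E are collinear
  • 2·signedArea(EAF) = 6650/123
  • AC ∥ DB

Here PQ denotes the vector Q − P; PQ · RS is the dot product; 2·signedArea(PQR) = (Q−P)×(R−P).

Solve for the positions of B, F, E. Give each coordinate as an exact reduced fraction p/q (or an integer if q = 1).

1. B_x = -11  [DA ∥ BC ∩ AC ∥ DB]
2. B_y = -4  [DA ∥ BC ∩ AC ∥ DB]
   → B = (-11, -4)
3. F_x = -13/3  [F is the centroid of △BCD]
4. F_y = -1  [F is the centroid of △BCD]
   → F = (-13/3, -1)
5. E_x = -106/41  [D, A, E are collinear ∩ CE ⟂ DA]
6. E_y = -175/41  [D, A, E are collinear ∩ CE ⟂ DA]
   → E = (-106/41, -175/41)

B = (-11, -4)
E = (-106/41, -175/41)
F = (-13/3, -1)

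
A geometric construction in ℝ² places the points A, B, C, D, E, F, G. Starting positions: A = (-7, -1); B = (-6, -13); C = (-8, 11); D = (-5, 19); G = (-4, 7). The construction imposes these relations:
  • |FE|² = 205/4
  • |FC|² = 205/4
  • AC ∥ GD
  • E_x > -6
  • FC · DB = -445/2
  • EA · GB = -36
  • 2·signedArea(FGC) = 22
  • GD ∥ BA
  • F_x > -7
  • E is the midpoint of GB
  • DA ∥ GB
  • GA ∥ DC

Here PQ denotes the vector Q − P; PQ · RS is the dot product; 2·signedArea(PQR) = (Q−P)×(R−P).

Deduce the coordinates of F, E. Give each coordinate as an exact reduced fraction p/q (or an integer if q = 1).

E = (-5, -3)
F = (-13/2, 4)

1. F_x = -13/2  [2·signedArea(FGC) = 22 ∩ FC · DB = -445/2]
2. F_y = 4  [2·signedArea(FGC) = 22 ∩ FC · DB = -445/2]
   → F = (-13/2, 4)
3. E_x = -5  [E is the midpoint of GB]
4. E_y = -3  [E is the midpoint of GB]
   → E = (-5, -3)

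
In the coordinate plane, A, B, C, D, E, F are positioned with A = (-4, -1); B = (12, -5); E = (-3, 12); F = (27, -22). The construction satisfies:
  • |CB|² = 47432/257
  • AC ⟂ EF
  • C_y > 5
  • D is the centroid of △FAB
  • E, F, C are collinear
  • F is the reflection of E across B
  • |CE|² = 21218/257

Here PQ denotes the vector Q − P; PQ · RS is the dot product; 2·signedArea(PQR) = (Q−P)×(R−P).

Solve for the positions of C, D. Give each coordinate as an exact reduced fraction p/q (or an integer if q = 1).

C = (774/257, 1333/257)
D = (35/3, -28/3)

1. C_x = 774/257  [E, F, C are collinear ∩ AC ⟂ EF]
2. C_y = 1333/257  [E, F, C are collinear ∩ AC ⟂ EF]
   → C = (774/257, 1333/257)
3. D_x = 35/3  [D is the centroid of △FAB]
4. D_y = -28/3  [D is the centroid of △FAB]
   → D = (35/3, -28/3)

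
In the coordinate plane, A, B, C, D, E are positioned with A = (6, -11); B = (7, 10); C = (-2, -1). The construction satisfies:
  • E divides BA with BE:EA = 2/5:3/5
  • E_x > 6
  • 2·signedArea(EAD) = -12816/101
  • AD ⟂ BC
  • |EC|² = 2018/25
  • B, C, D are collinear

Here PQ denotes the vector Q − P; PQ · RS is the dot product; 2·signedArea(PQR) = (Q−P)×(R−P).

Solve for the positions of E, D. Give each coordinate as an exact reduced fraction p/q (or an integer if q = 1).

D = (-373/101, -310/101)
E = (33/5, 8/5)

1. E_x = 33/5  [E divides BA with BE:EA = 2/5:3/5]
2. E_y = 8/5  [E divides BA with BE:EA = 2/5:3/5]
   → E = (33/5, 8/5)
3. D_x = -373/101  [B, C, D are collinear ∩ AD ⟂ BC]
4. D_y = -310/101  [B, C, D are collinear ∩ AD ⟂ BC]
   → D = (-373/101, -310/101)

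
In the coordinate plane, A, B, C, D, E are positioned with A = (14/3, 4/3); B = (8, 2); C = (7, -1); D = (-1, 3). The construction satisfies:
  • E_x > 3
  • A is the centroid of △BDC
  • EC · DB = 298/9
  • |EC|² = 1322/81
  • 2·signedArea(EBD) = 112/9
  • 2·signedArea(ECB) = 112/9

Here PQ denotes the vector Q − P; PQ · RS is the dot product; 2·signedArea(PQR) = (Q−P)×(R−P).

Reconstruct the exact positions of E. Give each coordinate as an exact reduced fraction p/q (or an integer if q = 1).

1. E_x = 32/9  [2·signedArea(EBD) = 112/9 ∩ 2·signedArea(ECB) = 112/9]
2. E_y = 10/9  [2·signedArea(EBD) = 112/9 ∩ 2·signedArea(ECB) = 112/9]
   → E = (32/9, 10/9)

E = (32/9, 10/9)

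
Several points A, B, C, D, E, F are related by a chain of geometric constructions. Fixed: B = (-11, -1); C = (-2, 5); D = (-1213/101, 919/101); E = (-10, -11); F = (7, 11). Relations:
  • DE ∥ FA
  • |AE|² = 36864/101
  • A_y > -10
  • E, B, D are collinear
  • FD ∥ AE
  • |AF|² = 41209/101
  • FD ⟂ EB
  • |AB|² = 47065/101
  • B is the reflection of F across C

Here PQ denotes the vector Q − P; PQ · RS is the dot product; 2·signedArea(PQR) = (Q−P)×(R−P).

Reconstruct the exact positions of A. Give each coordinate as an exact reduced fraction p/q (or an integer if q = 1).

1. A_x = 910/101  [FD ∥ AE ∩ DE ∥ FA]
2. A_y = -919/101  [FD ∥ AE ∩ DE ∥ FA]
   → A = (910/101, -919/101)

A = (910/101, -919/101)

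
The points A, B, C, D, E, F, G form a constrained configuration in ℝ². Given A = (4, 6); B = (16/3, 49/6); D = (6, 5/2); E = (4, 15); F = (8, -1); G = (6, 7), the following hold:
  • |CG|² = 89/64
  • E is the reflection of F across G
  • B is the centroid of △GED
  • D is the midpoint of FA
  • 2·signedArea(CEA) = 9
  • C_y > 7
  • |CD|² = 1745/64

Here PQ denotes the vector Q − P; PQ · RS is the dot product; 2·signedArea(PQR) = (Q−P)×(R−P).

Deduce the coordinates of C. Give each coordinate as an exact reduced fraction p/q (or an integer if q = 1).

1. C_x = 5  [2·signedArea(CEA) = 9]
2. C_y = 61/8  [|CD|² = 1745/64]
   → C = (5, 61/8)

C = (5, 61/8)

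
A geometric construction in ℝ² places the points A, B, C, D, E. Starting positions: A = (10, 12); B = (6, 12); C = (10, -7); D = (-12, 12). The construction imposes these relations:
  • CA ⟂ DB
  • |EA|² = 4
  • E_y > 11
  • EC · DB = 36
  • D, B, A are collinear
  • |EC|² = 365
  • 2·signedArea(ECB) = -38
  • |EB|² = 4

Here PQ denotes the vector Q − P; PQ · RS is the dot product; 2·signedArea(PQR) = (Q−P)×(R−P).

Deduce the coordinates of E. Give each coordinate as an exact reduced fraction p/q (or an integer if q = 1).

E = (8, 12)

1. E_x = 8  [2·signedArea(ECB) = -38 ∩ EC · DB = 36]
2. E_y = 12  [2·signedArea(ECB) = -38 ∩ EC · DB = 36]
   → E = (8, 12)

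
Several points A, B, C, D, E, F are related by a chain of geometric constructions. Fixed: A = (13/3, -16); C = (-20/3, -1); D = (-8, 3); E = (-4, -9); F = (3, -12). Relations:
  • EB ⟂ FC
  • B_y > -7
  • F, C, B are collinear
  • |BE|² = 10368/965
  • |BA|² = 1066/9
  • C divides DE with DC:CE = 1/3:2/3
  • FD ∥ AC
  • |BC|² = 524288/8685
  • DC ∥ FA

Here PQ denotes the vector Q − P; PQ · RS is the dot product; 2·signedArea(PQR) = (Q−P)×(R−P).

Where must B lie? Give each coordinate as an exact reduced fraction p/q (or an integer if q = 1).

B = (-1484/965, -6597/965)

1. B_x = -1484/965  [F, C, B are collinear ∩ EB ⟂ FC]
2. B_y = -6597/965  [F, C, B are collinear ∩ EB ⟂ FC]
   → B = (-1484/965, -6597/965)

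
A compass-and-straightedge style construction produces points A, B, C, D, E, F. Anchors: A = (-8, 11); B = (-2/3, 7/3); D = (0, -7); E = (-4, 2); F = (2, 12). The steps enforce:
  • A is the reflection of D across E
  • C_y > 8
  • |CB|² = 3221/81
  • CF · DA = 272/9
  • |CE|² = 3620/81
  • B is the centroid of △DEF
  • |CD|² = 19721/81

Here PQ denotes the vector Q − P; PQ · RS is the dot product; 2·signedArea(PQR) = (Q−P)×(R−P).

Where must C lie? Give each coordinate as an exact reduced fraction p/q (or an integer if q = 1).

C = (-20/9, 76/9)

1. C_x = -20/9  [line 8·x + -18·y + 1528/9 = 0 ∩ |CB|² = 3221/81]
2. C_y = 76/9  [line 8·x + -18·y + 1528/9 = 0 ∩ |CB|² = 3221/81]
   → C = (-20/9, 76/9)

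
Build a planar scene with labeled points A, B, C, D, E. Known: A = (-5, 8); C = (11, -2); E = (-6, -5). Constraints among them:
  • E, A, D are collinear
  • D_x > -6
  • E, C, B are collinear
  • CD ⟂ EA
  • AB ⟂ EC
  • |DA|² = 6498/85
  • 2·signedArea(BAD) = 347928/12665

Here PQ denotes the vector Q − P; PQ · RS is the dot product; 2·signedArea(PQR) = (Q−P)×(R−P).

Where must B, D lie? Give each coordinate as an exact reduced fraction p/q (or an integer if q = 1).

1. B_x = -418/149  [E, C, B are collinear ∩ AB ⟂ EC]
2. B_y = -661/149  [E, C, B are collinear ∩ AB ⟂ EC]
   → B = (-418/149, -661/149)
3. D_x = -482/85  [E, A, D are collinear ∩ CD ⟂ EA]
4. D_y = -61/85  [E, A, D are collinear ∩ CD ⟂ EA]
   → D = (-482/85, -61/85)

B = (-418/149, -661/149)
D = (-482/85, -61/85)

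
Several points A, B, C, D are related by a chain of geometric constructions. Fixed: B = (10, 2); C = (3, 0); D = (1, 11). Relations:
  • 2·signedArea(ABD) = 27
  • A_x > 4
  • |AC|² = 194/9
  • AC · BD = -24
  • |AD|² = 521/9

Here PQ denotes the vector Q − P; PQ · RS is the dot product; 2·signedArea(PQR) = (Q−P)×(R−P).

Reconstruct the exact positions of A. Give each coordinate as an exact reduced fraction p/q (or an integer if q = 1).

A = (14/3, 13/3)

1. A_x = 14/3  [AC · BD = -24 ∩ 2·signedArea(ABD) = 27]
2. A_y = 13/3  [AC · BD = -24 ∩ 2·signedArea(ABD) = 27]
   → A = (14/3, 13/3)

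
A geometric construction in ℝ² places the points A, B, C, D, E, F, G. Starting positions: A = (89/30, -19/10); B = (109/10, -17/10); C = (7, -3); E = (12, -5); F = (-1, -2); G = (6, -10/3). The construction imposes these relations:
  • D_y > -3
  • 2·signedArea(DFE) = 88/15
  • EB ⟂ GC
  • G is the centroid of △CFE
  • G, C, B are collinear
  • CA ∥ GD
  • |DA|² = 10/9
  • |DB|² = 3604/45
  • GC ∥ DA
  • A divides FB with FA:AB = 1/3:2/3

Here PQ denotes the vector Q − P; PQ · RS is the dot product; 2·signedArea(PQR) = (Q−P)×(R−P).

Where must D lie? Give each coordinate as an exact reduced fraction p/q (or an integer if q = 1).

1. D_x = 59/30  [GC ∥ DA ∩ CA ∥ GD]
2. D_y = -67/30  [GC ∥ DA ∩ CA ∥ GD]
   → D = (59/30, -67/30)

D = (59/30, -67/30)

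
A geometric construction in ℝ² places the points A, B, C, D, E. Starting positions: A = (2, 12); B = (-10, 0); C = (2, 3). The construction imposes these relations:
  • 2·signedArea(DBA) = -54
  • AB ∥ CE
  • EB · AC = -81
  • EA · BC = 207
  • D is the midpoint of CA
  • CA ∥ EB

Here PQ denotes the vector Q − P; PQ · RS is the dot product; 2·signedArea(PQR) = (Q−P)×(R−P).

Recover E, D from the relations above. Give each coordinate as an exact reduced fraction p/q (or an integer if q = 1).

1. E_x = -10  [CA ∥ EB ∩ AB ∥ CE]
2. E_y = -9  [CA ∥ EB ∩ AB ∥ CE]
   → E = (-10, -9)
3. D_x = 2  [D is the midpoint of CA]
4. D_y = 15/2  [D is the midpoint of CA]
   → D = (2, 15/2)

D = (2, 15/2)
E = (-10, -9)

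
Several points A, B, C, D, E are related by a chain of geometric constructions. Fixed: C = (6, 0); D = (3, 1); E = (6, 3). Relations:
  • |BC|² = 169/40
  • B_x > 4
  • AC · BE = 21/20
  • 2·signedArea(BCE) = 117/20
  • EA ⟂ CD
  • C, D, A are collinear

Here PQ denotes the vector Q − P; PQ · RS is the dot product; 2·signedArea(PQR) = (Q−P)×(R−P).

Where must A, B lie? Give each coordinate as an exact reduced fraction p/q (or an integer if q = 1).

1. A_x = 51/10  [C, D, A are collinear ∩ EA ⟂ CD]
2. A_y = 3/10  [C, D, A are collinear ∩ EA ⟂ CD]
   → A = (51/10, 3/10)
3. B_x = 81/20  [2·signedArea(BCE) = 117/20 ∩ AC · BE = 21/20]
4. B_y = 13/20  [2·signedArea(BCE) = 117/20 ∩ AC · BE = 21/20]
   → B = (81/20, 13/20)

A = (51/10, 3/10)
B = (81/20, 13/20)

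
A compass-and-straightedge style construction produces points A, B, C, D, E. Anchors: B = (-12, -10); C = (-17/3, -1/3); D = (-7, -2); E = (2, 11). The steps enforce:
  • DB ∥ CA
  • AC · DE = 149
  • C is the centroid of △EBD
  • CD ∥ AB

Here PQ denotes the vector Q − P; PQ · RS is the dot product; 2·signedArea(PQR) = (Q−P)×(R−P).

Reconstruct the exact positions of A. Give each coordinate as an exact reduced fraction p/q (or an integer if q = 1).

A = (-32/3, -25/3)

1. A_x = -32/3  [CD ∥ AB ∩ DB ∥ CA]
2. A_y = -25/3  [CD ∥ AB ∩ DB ∥ CA]
   → A = (-32/3, -25/3)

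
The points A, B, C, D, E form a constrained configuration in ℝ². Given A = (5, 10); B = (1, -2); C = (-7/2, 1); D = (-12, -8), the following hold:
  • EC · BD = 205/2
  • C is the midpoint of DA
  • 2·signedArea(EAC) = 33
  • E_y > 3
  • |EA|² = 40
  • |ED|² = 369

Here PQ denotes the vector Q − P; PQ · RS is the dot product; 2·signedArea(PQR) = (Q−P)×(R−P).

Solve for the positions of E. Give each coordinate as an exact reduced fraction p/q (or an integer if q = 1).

E = (3, 4)

1. E_x = 3  [EC · BD = 205/2 ∩ 2·signedArea(EAC) = 33]
2. E_y = 4  [EC · BD = 205/2 ∩ 2·signedArea(EAC) = 33]
   → E = (3, 4)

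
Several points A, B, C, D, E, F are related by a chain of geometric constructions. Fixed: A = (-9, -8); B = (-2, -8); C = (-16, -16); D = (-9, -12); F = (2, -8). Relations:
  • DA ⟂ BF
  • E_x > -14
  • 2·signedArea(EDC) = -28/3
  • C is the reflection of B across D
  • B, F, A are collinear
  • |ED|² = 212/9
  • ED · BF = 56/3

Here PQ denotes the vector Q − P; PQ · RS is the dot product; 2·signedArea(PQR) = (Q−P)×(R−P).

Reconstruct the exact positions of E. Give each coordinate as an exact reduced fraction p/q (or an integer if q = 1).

E = (-41/3, -40/3)

1. E_x = -41/3  [2·signedArea(EDC) = -28/3 ∩ ED · BF = 56/3]
2. E_y = -40/3  [2·signedArea(EDC) = -28/3 ∩ ED · BF = 56/3]
   → E = (-41/3, -40/3)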